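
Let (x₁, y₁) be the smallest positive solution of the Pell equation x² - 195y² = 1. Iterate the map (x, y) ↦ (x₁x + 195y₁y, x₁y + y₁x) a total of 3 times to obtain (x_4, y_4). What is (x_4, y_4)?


Step 1: Find the fundamental solution (x₁, y₁) of x² - 195y² = 1.
  Expand √195 as a continued fraction. a₀ = ⌊√195⌋ = 13; iterate m_{k+1} = d_k·a_k − m_k, d_{k+1} = (195 − m_{k+1}²)/d_k, a_{k+1} = ⌊(a₀ + m_{k+1})/d_{k+1}⌋ (starting m₀ = 0, d₀ = 1), with convergents p_k = a_k·p_{k-1} + p_{k-2}, q_k = a_k·q_{k-1} + q_{k-2} (p₋₁ = 1, q₋₁ = 0):
  k = 0: a₀ = 13; p₀/q₀ = 13/1; p₀² − 195·q₀² = 169 − 195 = -26.
  k = 1: m = 13, d = 26, a = ⌊(13 + 13)/26⌋ = 1; p/q = (1·13 + 1)/(1·1 + 0) = 14/1; p² − 195·q² = 196 − 195 = 1.
  The first convergent with p² − 195·q² = 1 gives the fundamental solution (x₁, y₁) = (14, 1).
Step 2: Apply the recurrence (x_{n+1}, y_{n+1}) = (x₁x_n + 195y₁y_n, x₁y_n + y₁x_n) repeatedly.
  From (x_1, y_1) = (14, 1): x_2 = 14·14 + 195·1·1 = 391; y_2 = 14·1 + 1·14 = 28.
  From (x_2, y_2) = (391, 28): x_3 = 14·391 + 195·1·28 = 10934; y_3 = 14·28 + 1·391 = 783.
  From (x_3, y_3) = (10934, 783): x_4 = 14·10934 + 195·1·783 = 305761; y_4 = 14·783 + 1·10934 = 21896.
Step 3: Verify x_4² - 195·y_4² = 93489789121 - 93489789120 = 1 (should be 1). ✓

(x_1, y_1) = (14, 1); (x_4, y_4) = (305761, 21896).


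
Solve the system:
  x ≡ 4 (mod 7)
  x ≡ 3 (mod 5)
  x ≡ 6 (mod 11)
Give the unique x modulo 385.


Moduli 7, 5, 11 are pairwise coprime; by CRT there is a unique solution modulo M = 7 · 5 · 11 = 385.
Solve pairwise, accumulating the modulus:
  Start with x ≡ 4 (mod 7).
  Combine with x ≡ 3 (mod 5): since gcd(7, 5) = 1, we get a unique residue mod 35.
    Write x = 4 + 7·t and substitute into x ≡ 3 (mod 5): 7·t ≡ 3 − 4 = -1 (mod 5).
    Reduce coefficients mod 5: 2·t ≡ 4 (mod 5).
    The inverse of 2 mod 5 is 3 (since 2·3 = 6 = 1·5 + 1), so t ≡ 3·4 = 12 ≡ 2 (mod 5).
    Then x = 4 + 7·2 = 18, valid modulo lcm(7, 5) = 35: x ≡ 18 (mod 35).
  Combine with x ≡ 6 (mod 11): since gcd(35, 11) = 1, we get a unique residue mod 385.
    Write x = 18 + 35·t and substitute into x ≡ 6 (mod 11): 35·t ≡ 6 − 18 = -12 (mod 11).
    Reduce coefficients mod 11: 2·t ≡ 10 (mod 11).
    The inverse of 2 mod 11 is 6 (since 2·6 = 12 = 1·11 + 1), so t ≡ 6·10 = 60 ≡ 5 (mod 11).
    Then x = 18 + 35·5 = 193, valid modulo lcm(35, 11) = 385: x ≡ 193 (mod 385).
Verify: 193 mod 7 = 4 ✓, 193 mod 5 = 3 ✓, 193 mod 11 = 6 ✓.

x ≡ 193 (mod 385).


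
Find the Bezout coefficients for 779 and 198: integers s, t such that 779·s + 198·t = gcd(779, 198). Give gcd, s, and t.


Euclidean algorithm on (779, 198) — divide until remainder is 0:
  779 = 3 · 198 + 185
  198 = 1 · 185 + 13
  185 = 14 · 13 + 3
  13 = 4 · 3 + 1
  3 = 3 · 1 + 0
gcd(779, 198) = 1.
Track Bezout coefficients alongside the remainders: start with r₀ = 779 = a·1 + b·0 (s = 1, t = 0) and r₁ = 198 = a·0 + b·1 (s = 0, t = 1); each new remainder r_{k+1} = r_{k-1} − q_k·r_k inherits s_{k+1} = s_{k-1} − q_k·s_k, t_{k+1} = t_{k-1} − q_k·t_k, so r_k = a·s_k + b·t_k at every step:
  q = 3: r = 185, s = 1 − 3·0 = 1, t = 0 − 3·1 = -3  (check: 779·1 + 198·(-3) = 185)
  q = 1: r = 13, s = 0 − 1·1 = -1, t = 1 − 1·(-3) = 4  (check: 779·(-1) + 198·4 = 13)
  q = 14: r = 3, s = 1 − 14·(-1) = 15, t = -3 − 14·4 = -59  (check: 779·15 + 198·(-59) = 3)
  q = 4: r = 1, s = -1 − 4·15 = -61, t = 4 − 4·(-59) = 240  (check: 779·(-61) + 198·240 = 1)
The row with r = 1 (the gcd) gives the Bezout coefficients s = -61, t = 240.
Result: 779 · (-61) + 198 · (240) = 1.

gcd(779, 198) = 1; s = -61, t = 240 (check: 779·(-61) + 198·240 = 1).


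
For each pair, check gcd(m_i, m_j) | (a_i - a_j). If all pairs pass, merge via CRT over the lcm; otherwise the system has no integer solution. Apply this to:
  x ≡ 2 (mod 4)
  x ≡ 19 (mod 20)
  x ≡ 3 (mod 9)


Moduli 4, 20, 9 are not pairwise coprime, so CRT works modulo lcm(m_i) when all pairwise compatibility conditions hold.
Pairwise compatibility: gcd(m_i, m_j) must divide a_i - a_j for every pair.
Merge one congruence at a time:
  Start: x ≡ 2 (mod 4).
  Combine with x ≡ 19 (mod 20): gcd(4, 20) = 4, and 19 - 2 = 17 is NOT divisible by 4.
    ⇒ system is inconsistent (no integer solution).

No solution (the system is inconsistent).


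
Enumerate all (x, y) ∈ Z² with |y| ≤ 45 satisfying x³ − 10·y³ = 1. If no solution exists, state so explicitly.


The equation is x³ - 10y³ = 1. For fixed y, x³ = 10·y³ + 1, so a solution requires the RHS to be a perfect cube.
Strategy: iterate y from -45 to 45, compute RHS = 10·y³ + 1, and check whether it is a (positive or negative) perfect cube.
Check small values of y:
  y = 0: RHS = 1 = (1)³ ⇒ x = 1 works.
  y = 1: RHS = 11 is not a perfect cube.
  y = -1: RHS = -9 is not a perfect cube.
  y = 2: RHS = 81 is not a perfect cube.
  y = -2: RHS = -79 is not a perfect cube.
  y = 3: RHS = 271 is not a perfect cube.
  y = -3: RHS = -269 is not a perfect cube.
Continuing the search up to |y| = 45 finds no further solutions beyond those listed.
Collected solutions: (1, 0).

Solutions (with |y| ≤ 45): (1, 0).


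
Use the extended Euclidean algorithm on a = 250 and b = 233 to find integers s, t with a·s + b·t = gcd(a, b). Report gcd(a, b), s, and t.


Euclidean algorithm on (250, 233) — divide until remainder is 0:
  250 = 1 · 233 + 17
  233 = 13 · 17 + 12
  17 = 1 · 12 + 5
  12 = 2 · 5 + 2
  5 = 2 · 2 + 1
  2 = 2 · 1 + 0
gcd(250, 233) = 1.
Track Bezout coefficients alongside the remainders: start with r₀ = 250 = a·1 + b·0 (s = 1, t = 0) and r₁ = 233 = a·0 + b·1 (s = 0, t = 1); each new remainder r_{k+1} = r_{k-1} − q_k·r_k inherits s_{k+1} = s_{k-1} − q_k·s_k, t_{k+1} = t_{k-1} − q_k·t_k, so r_k = a·s_k + b·t_k at every step:
  q = 1: r = 17, s = 1 − 1·0 = 1, t = 0 − 1·1 = -1  (check: 250·1 + 233·(-1) = 17)
  q = 13: r = 12, s = 0 − 13·1 = -13, t = 1 − 13·(-1) = 14  (check: 250·(-13) + 233·14 = 12)
  q = 1: r = 5, s = 1 − 1·(-13) = 14, t = -1 − 1·14 = -15  (check: 250·14 + 233·(-15) = 5)
  q = 2: r = 2, s = -13 − 2·14 = -41, t = 14 − 2·(-15) = 44  (check: 250·(-41) + 233·44 = 2)
  q = 2: r = 1, s = 14 − 2·(-41) = 96, t = -15 − 2·44 = -103  (check: 250·96 + 233·(-103) = 1)
The row with r = 1 (the gcd) gives the Bezout coefficients s = 96, t = -103.
Result: 250 · (96) + 233 · (-103) = 1.

gcd(250, 233) = 1; s = 96, t = -103 (check: 250·96 + 233·(-103) = 1).


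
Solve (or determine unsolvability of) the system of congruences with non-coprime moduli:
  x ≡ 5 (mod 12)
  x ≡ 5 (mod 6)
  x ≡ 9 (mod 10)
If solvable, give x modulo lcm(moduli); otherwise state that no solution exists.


Moduli 12, 6, 10 are not pairwise coprime, so CRT works modulo lcm(m_i) when all pairwise compatibility conditions hold.
Pairwise compatibility: gcd(m_i, m_j) must divide a_i - a_j for every pair.
Merge one congruence at a time:
  Start: x ≡ 5 (mod 12).
  Combine with x ≡ 5 (mod 6): gcd(12, 6) = 6; 5 - 5 = 0, which IS divisible by 6, so compatible.
    Write x = 5 + 12·t and substitute into x ≡ 5 (mod 6): 12·t ≡ 5 − 5 = 0 (mod 6).
    Divide the congruence (and modulus) by g = 6: 2·t ≡ 0 (mod 1).
    Modulo 1 every t works; take t = 0.
    Then x = 5 + 12·0 = 5, valid modulo lcm(12, 6) = 12: x ≡ 5 (mod 12).
  Combine with x ≡ 9 (mod 10): gcd(12, 10) = 2; 9 - 5 = 4, which IS divisible by 2, so compatible.
    Write x = 5 + 12·t and substitute into x ≡ 9 (mod 10): 12·t ≡ 9 − 5 = 4 (mod 10).
    Divide the congruence (and modulus) by g = 2: 6·t ≡ 2 (mod 5).
    Reduce coefficients mod 5: 1·t ≡ 2 (mod 5).
    So t ≡ 2 (mod 5).
    Then x = 5 + 12·2 = 29, valid modulo lcm(12, 10) = 60: x ≡ 29 (mod 60).
Verify: 29 mod 12 = 5, 29 mod 6 = 5, 29 mod 10 = 9.

x ≡ 29 (mod 60).


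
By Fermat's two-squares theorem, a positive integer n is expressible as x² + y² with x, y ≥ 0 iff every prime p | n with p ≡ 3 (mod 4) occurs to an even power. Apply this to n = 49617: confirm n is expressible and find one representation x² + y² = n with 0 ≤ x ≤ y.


Step 1: Factor n = 49617 = 3^2 · 37 · 149.
Step 2: Check the mod-4 condition on each prime factor: 3 ≡ 3 (mod 4), exponent 2 (must be even); 37 ≡ 1 (mod 4), exponent 1; 149 ≡ 1 (mod 4), exponent 1.
All primes ≡ 3 (mod 4) appear to even exponent (or don't appear), so by the two-squares theorem n IS expressible as a sum of two squares.
Step 3: Build a representation. Group n = k² · m with k = 3 and m = 37 · 149 = 5513 (a product of primes ≡ 1 (mod 4)); a representation of m scales to one of n via (k·x)² + (k·y)² = k²(x² + y²). Each prime p ≡ 1 (mod 4) is itself a sum of two squares; find a² by testing p − a² for a perfect square:
  37: 37 − 1² = 36 = 6² ⇒ 37 = 1² + 6².
  149: 149 − 1² = 148, 149 − 2² = 145, 149 − 3² = 140, 149 − 4² = 133, 149 − 5² = 124, 149 − 6² = 113, 149 − 7² = 100 = 10² ⇒ 149 = 7² + 10².
  Combine using the Brahmagupta–Fibonacci identity (a² + b²)(c² + d²) = (ac − bd)² + (ad + bc)² = (ac + bd)² + (ad − bc)²:
  37 · 149 = 5513: from (1² + 6²)(7² + 10²), take (1·7 − 6·10, 1·10 + 6·7) = (7 − 60, 10 + 42) = (-53, 52); dropping signs (only squares matter) gives (53, 52); check 53² + 52² = 2809 + 2704 = 5513 ✓.
  Scale by k = 3: (3·53, 3·52) = (159, 156).
Step 4: Order so x ≤ y and verify: 156² + 159² = 24336 + 25281 = 49617 = n. ✓

n = 49617 = 156² + 159² (one valid representation with x ≤ y).


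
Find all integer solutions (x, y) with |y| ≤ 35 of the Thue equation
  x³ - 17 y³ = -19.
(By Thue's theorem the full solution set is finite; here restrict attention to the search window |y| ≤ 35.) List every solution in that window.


The equation is x³ - 17y³ = -19. For fixed y, x³ = 17·y³ − 19, so a solution requires the RHS to be a perfect cube.
Strategy: iterate y from -35 to 35, compute RHS = 17·y³ − 19, and check whether it is a (positive or negative) perfect cube.
Check small values of y:
  y = 0: RHS = -19 is not a perfect cube.
  y = 1: RHS = -2 is not a perfect cube.
  y = -1: RHS = -36 is not a perfect cube.
  y = 2: RHS = 117 is not a perfect cube.
  y = -2: RHS = -155 is not a perfect cube.
  y = 3: RHS = 440 is not a perfect cube.
  y = -3: RHS = -478 is not a perfect cube.
Continuing the search up to |y| = 35 finds no solutions either.
No (x, y) in the scanned range satisfies the equation.

No integer solutions with |y| ≤ 35.


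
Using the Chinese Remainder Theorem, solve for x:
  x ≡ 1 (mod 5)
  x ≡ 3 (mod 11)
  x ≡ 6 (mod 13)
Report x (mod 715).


Moduli 5, 11, 13 are pairwise coprime; by CRT there is a unique solution modulo M = 5 · 11 · 13 = 715.
Solve pairwise, accumulating the modulus:
  Start with x ≡ 1 (mod 5).
  Combine with x ≡ 3 (mod 11): since gcd(5, 11) = 1, we get a unique residue mod 55.
    Write x = 1 + 5·t and substitute into x ≡ 3 (mod 11): 5·t ≡ 3 − 1 = 2 (mod 11).
    The inverse of 5 mod 11 is 9 (since 5·9 = 45 = 4·11 + 1), so t ≡ 9·2 = 18 ≡ 7 (mod 11).
    Then x = 1 + 5·7 = 36, valid modulo lcm(5, 11) = 55: x ≡ 36 (mod 55).
  Combine with x ≡ 6 (mod 13): since gcd(55, 13) = 1, we get a unique residue mod 715.
    Write x = 36 + 55·t and substitute into x ≡ 6 (mod 13): 55·t ≡ 6 − 36 = -30 (mod 13).
    Reduce coefficients mod 13: 3·t ≡ 9 (mod 13).
    The inverse of 3 mod 13 is 9 (since 3·9 = 27 = 2·13 + 1), so t ≡ 9·9 = 81 ≡ 3 (mod 13).
    Then x = 36 + 55·3 = 201, valid modulo lcm(55, 13) = 715: x ≡ 201 (mod 715).
Verify: 201 mod 5 = 1 ✓, 201 mod 11 = 3 ✓, 201 mod 13 = 6 ✓.

x ≡ 201 (mod 715).


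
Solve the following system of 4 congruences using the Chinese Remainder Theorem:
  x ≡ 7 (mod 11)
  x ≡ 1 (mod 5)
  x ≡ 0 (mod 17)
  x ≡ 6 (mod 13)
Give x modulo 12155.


Product of moduli M = 11 · 5 · 17 · 13 = 12155.
Merge one congruence at a time:
  Start: x ≡ 7 (mod 11).
  Combine with x ≡ 1 (mod 5); new modulus lcm = 55.
    Write x = 7 + 11·t and substitute into x ≡ 1 (mod 5): 11·t ≡ 1 − 7 = -6 (mod 5).
    Reduce coefficients mod 5: 1·t ≡ 4 (mod 5).
    So t ≡ 4 (mod 5).
    Then x = 7 + 11·4 = 51, valid modulo lcm(11, 5) = 55: x ≡ 51 (mod 55).
  Combine with x ≡ 0 (mod 17); new modulus lcm = 935.
    Write x = 51 + 55·t and substitute into x ≡ 0 (mod 17): 55·t ≡ 0 − 51 = -51 (mod 17).
    Reduce coefficients mod 17: 4·t ≡ 0 (mod 17).
    The inverse of 4 mod 17 is 13 (since 4·13 = 52 = 3·17 + 1), so t ≡ 13·0 = 0 ≡ 0 (mod 17).
    Then x = 51 + 55·0 = 51, valid modulo lcm(55, 17) = 935: x ≡ 51 (mod 935).
  Combine with x ≡ 6 (mod 13); new modulus lcm = 12155.
    Write x = 51 + 935·t and substitute into x ≡ 6 (mod 13): 935·t ≡ 6 − 51 = -45 (mod 13).
    Reduce coefficients mod 13: 12·t ≡ 7 (mod 13).
    The inverse of 12 mod 13 is 12 (since 12·12 = 144 = 11·13 + 1), so t ≡ 12·7 = 84 ≡ 6 (mod 13).
    Then x = 51 + 935·6 = 5661, valid modulo lcm(935, 13) = 12155: x ≡ 5661 (mod 12155).
Verify against each original: 5661 mod 11 = 7, 5661 mod 5 = 1, 5661 mod 17 = 0, 5661 mod 13 = 6.

x ≡ 5661 (mod 12155).


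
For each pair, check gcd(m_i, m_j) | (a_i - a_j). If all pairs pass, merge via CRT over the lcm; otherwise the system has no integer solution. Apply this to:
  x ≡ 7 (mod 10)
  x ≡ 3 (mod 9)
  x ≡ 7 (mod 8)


Moduli 10, 9, 8 are not pairwise coprime, so CRT works modulo lcm(m_i) when all pairwise compatibility conditions hold.
Pairwise compatibility: gcd(m_i, m_j) must divide a_i - a_j for every pair.
Merge one congruence at a time:
  Start: x ≡ 7 (mod 10).
  Combine with x ≡ 3 (mod 9): gcd(10, 9) = 1; 3 - 7 = -4, which IS divisible by 1, so compatible.
    Write x = 7 + 10·t and substitute into x ≡ 3 (mod 9): 10·t ≡ 3 − 7 = -4 (mod 9).
    Reduce coefficients mod 9: 1·t ≡ 5 (mod 9).
    So t ≡ 5 (mod 9).
    Then x = 7 + 10·5 = 57, valid modulo lcm(10, 9) = 90: x ≡ 57 (mod 90).
  Combine with x ≡ 7 (mod 8): gcd(90, 8) = 2; 7 - 57 = -50, which IS divisible by 2, so compatible.
    Write x = 57 + 90·t and substitute into x ≡ 7 (mod 8): 90·t ≡ 7 − 57 = -50 (mod 8).
    Divide the congruence (and modulus) by g = 2: 45·t ≡ -25 (mod 4).
    Reduce coefficients mod 4: 1·t ≡ 3 (mod 4).
    So t ≡ 3 (mod 4).
    Then x = 57 + 90·3 = 327, valid modulo lcm(90, 8) = 360: x ≡ 327 (mod 360).
Verify: 327 mod 10 = 7, 327 mod 9 = 3, 327 mod 8 = 7.

x ≡ 327 (mod 360).


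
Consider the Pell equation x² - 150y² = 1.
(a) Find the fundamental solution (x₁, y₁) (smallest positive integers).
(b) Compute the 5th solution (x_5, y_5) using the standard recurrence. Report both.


Step 1: Find the fundamental solution (x₁, y₁) of x² - 150y² = 1.
  Expand √150 as a continued fraction. a₀ = ⌊√150⌋ = 12; iterate m_{k+1} = d_k·a_k − m_k, d_{k+1} = (150 − m_{k+1}²)/d_k, a_{k+1} = ⌊(a₀ + m_{k+1})/d_{k+1}⌋ (starting m₀ = 0, d₀ = 1), with convergents p_k = a_k·p_{k-1} + p_{k-2}, q_k = a_k·q_{k-1} + q_{k-2} (p₋₁ = 1, q₋₁ = 0):
  k = 0: a₀ = 12; p₀/q₀ = 12/1; p₀² − 150·q₀² = 144 − 150 = -6.
  k = 1: m = 12, d = 6, a = ⌊(12 + 12)/6⌋ = 4; p/q = (4·12 + 1)/(4·1 + 0) = 49/4; p² − 150·q² = 2401 − 2400 = 1.
  The first convergent with p² − 150·q² = 1 gives the fundamental solution (x₁, y₁) = (49, 4).
Step 2: Apply the recurrence (x_{n+1}, y_{n+1}) = (x₁x_n + 150y₁y_n, x₁y_n + y₁x_n) repeatedly.
  From (x_1, y_1) = (49, 4): x_2 = 49·49 + 150·4·4 = 4801; y_2 = 49·4 + 4·49 = 392.
  From (x_2, y_2) = (4801, 392): x_3 = 49·4801 + 150·4·392 = 470449; y_3 = 49·392 + 4·4801 = 38412.
  From (x_3, y_3) = (470449, 38412): x_4 = 49·470449 + 150·4·38412 = 46099201; y_4 = 49·38412 + 4·470449 = 3763984.
  From (x_4, y_4) = (46099201, 3763984): x_5 = 49·46099201 + 150·4·3763984 = 4517251249; y_5 = 49·3763984 + 4·46099201 = 368832020.
Step 3: Verify x_5² - 150·y_5² = 20405558846592060001 - 20405558846592060000 = 1 (should be 1). ✓

(x_1, y_1) = (49, 4); (x_5, y_5) = (4517251249, 368832020).


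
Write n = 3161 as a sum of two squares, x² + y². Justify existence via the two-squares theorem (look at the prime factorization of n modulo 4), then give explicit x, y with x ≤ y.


Step 1: Factor n = 3161 = 29 · 109.
Step 2: Check the mod-4 condition on each prime factor: 29 ≡ 1 (mod 4), exponent 1; 109 ≡ 1 (mod 4), exponent 1.
All primes ≡ 3 (mod 4) appear to even exponent (or don't appear), so by the two-squares theorem n IS expressible as a sum of two squares.
Step 3: Build a representation. Here n = 29 · 109 is a product of primes ≡ 1 (mod 4). Each prime p ≡ 1 (mod 4) is itself a sum of two squares; find a² by testing p − a² for a perfect square:
  29: 29 − 1² = 28, 29 − 2² = 25 = 5² ⇒ 29 = 2² + 5².
  109: 109 − 1² = 108, 109 − 2² = 105, 109 − 3² = 100 = 10² ⇒ 109 = 3² + 10².
  Combine using the Brahmagupta–Fibonacci identity (a² + b²)(c² + d²) = (ac − bd)² + (ad + bc)² = (ac + bd)² + (ad − bc)²:
  29 · 109 = 3161: from (2² + 5²)(3² + 10²), take (2·3 − 5·10, 2·10 + 5·3) = (6 − 50, 20 + 15) = (-44, 35); dropping signs (only squares matter) gives (44, 35); check 44² + 35² = 1936 + 1225 = 3161 ✓.
Step 4: Order so x ≤ y and verify: 35² + 44² = 1225 + 1936 = 3161 = n. ✓

n = 3161 = 35² + 44² (one valid representation with x ≤ y).


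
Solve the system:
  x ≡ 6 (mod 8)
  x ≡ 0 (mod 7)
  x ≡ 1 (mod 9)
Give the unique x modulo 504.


Moduli 8, 7, 9 are pairwise coprime; by CRT there is a unique solution modulo M = 8 · 7 · 9 = 504.
Solve pairwise, accumulating the modulus:
  Start with x ≡ 6 (mod 8).
  Combine with x ≡ 0 (mod 7): since gcd(8, 7) = 1, we get a unique residue mod 56.
    Write x = 6 + 8·t and substitute into x ≡ 0 (mod 7): 8·t ≡ 0 − 6 = -6 (mod 7).
    Reduce coefficients mod 7: 1·t ≡ 1 (mod 7).
    So t ≡ 1 (mod 7).
    Then x = 6 + 8·1 = 14, valid modulo lcm(8, 7) = 56: x ≡ 14 (mod 56).
  Combine with x ≡ 1 (mod 9): since gcd(56, 9) = 1, we get a unique residue mod 504.
    Write x = 14 + 56·t and substitute into x ≡ 1 (mod 9): 56·t ≡ 1 − 14 = -13 (mod 9).
    Reduce coefficients mod 9: 2·t ≡ 5 (mod 9).
    The inverse of 2 mod 9 is 5 (since 2·5 = 10 = 1·9 + 1), so t ≡ 5·5 = 25 ≡ 7 (mod 9).
    Then x = 14 + 56·7 = 406, valid modulo lcm(56, 9) = 504: x ≡ 406 (mod 504).
Verify: 406 mod 8 = 6 ✓, 406 mod 7 = 0 ✓, 406 mod 9 = 1 ✓.

x ≡ 406 (mod 504).


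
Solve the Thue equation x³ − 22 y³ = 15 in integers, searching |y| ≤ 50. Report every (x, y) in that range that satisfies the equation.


The equation is x³ - 22y³ = 15. For fixed y, x³ = 22·y³ + 15, so a solution requires the RHS to be a perfect cube.
Strategy: iterate y from -50 to 50, compute RHS = 22·y³ + 15, and check whether it is a (positive or negative) perfect cube.
Check small values of y:
  y = 0: RHS = 15 is not a perfect cube.
  y = 1: RHS = 37 is not a perfect cube.
  y = -1: RHS = -7 is not a perfect cube.
  y = 2: RHS = 191 is not a perfect cube.
  y = -2: RHS = -161 is not a perfect cube.
  y = 3: RHS = 609 is not a perfect cube.
  y = -3: RHS = -579 is not a perfect cube.
Continuing the search up to |y| = 50 finds no solutions either.
No (x, y) in the scanned range satisfies the equation.

No integer solutions with |y| ≤ 50.


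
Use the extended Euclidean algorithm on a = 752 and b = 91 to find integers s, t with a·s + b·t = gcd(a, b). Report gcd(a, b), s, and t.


Euclidean algorithm on (752, 91) — divide until remainder is 0:
  752 = 8 · 91 + 24
  91 = 3 · 24 + 19
  24 = 1 · 19 + 5
  19 = 3 · 5 + 4
  5 = 1 · 4 + 1
  4 = 4 · 1 + 0
gcd(752, 91) = 1.
Track Bezout coefficients alongside the remainders: start with r₀ = 752 = a·1 + b·0 (s = 1, t = 0) and r₁ = 91 = a·0 + b·1 (s = 0, t = 1); each new remainder r_{k+1} = r_{k-1} − q_k·r_k inherits s_{k+1} = s_{k-1} − q_k·s_k, t_{k+1} = t_{k-1} − q_k·t_k, so r_k = a·s_k + b·t_k at every step:
  q = 8: r = 24, s = 1 − 8·0 = 1, t = 0 − 8·1 = -8  (check: 752·1 + 91·(-8) = 24)
  q = 3: r = 19, s = 0 − 3·1 = -3, t = 1 − 3·(-8) = 25  (check: 752·(-3) + 91·25 = 19)
  q = 1: r = 5, s = 1 − 1·(-3) = 4, t = -8 − 1·25 = -33  (check: 752·4 + 91·(-33) = 5)
  q = 3: r = 4, s = -3 − 3·4 = -15, t = 25 − 3·(-33) = 124  (check: 752·(-15) + 91·124 = 4)
  q = 1: r = 1, s = 4 − 1·(-15) = 19, t = -33 − 1·124 = -157  (check: 752·19 + 91·(-157) = 1)
The row with r = 1 (the gcd) gives the Bezout coefficients s = 19, t = -157.
Result: 752 · (19) + 91 · (-157) = 1.

gcd(752, 91) = 1; s = 19, t = -157 (check: 752·19 + 91·(-157) = 1).


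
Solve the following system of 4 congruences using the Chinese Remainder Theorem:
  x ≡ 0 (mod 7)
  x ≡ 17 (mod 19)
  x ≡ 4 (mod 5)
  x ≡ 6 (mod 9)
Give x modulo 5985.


Product of moduli M = 7 · 19 · 5 · 9 = 5985.
Merge one congruence at a time:
  Start: x ≡ 0 (mod 7).
  Combine with x ≡ 17 (mod 19); new modulus lcm = 133.
    Write x = 0 + 7·t and substitute into x ≡ 17 (mod 19): 7·t ≡ 17 − 0 = 17 (mod 19).
    The inverse of 7 mod 19 is 11 (since 7·11 = 77 = 4·19 + 1), so t ≡ 11·17 = 187 ≡ 16 (mod 19).
    Then x = 0 + 7·16 = 112, valid modulo lcm(7, 19) = 133: x ≡ 112 (mod 133).
  Combine with x ≡ 4 (mod 5); new modulus lcm = 665.
    Write x = 112 + 133·t and substitute into x ≡ 4 (mod 5): 133·t ≡ 4 − 112 = -108 (mod 5).
    Reduce coefficients mod 5: 3·t ≡ 2 (mod 5).
    The inverse of 3 mod 5 is 2 (since 3·2 = 6 = 1·5 + 1), so t ≡ 2·2 = 4 ≡ 4 (mod 5).
    Then x = 112 + 133·4 = 644, valid modulo lcm(133, 5) = 665: x ≡ 644 (mod 665).
  Combine with x ≡ 6 (mod 9); new modulus lcm = 5985.
    Write x = 644 + 665·t and substitute into x ≡ 6 (mod 9): 665·t ≡ 6 − 644 = -638 (mod 9).
    Reduce coefficients mod 9: 8·t ≡ 1 (mod 9).
    The inverse of 8 mod 9 is 8 (since 8·8 = 64 = 7·9 + 1), so t ≡ 8·1 = 8 ≡ 8 (mod 9).
    Then x = 644 + 665·8 = 5964, valid modulo lcm(665, 9) = 5985: x ≡ 5964 (mod 5985).
Verify against each original: 5964 mod 7 = 0, 5964 mod 19 = 17, 5964 mod 5 = 4, 5964 mod 9 = 6.

x ≡ 5964 (mod 5985).


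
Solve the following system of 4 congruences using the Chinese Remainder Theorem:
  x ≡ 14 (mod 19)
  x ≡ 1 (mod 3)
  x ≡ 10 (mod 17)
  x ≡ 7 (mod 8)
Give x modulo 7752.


Product of moduli M = 19 · 3 · 17 · 8 = 7752.
Merge one congruence at a time:
  Start: x ≡ 14 (mod 19).
  Combine with x ≡ 1 (mod 3); new modulus lcm = 57.
    Write x = 14 + 19·t and substitute into x ≡ 1 (mod 3): 19·t ≡ 1 − 14 = -13 (mod 3).
    Reduce coefficients mod 3: 1·t ≡ 2 (mod 3).
    So t ≡ 2 (mod 3).
    Then x = 14 + 19·2 = 52, valid modulo lcm(19, 3) = 57: x ≡ 52 (mod 57).
  Combine with x ≡ 10 (mod 17); new modulus lcm = 969.
    Write x = 52 + 57·t and substitute into x ≡ 10 (mod 17): 57·t ≡ 10 − 52 = -42 (mod 17).
    Reduce coefficients mod 17: 6·t ≡ 9 (mod 17).
    The inverse of 6 mod 17 is 3 (since 6·3 = 18 = 1·17 + 1), so t ≡ 3·9 = 27 ≡ 10 (mod 17).
    Then x = 52 + 57·10 = 622, valid modulo lcm(57, 17) = 969: x ≡ 622 (mod 969).
  Combine with x ≡ 7 (mod 8); new modulus lcm = 7752.
    Write x = 622 + 969·t and substitute into x ≡ 7 (mod 8): 969·t ≡ 7 − 622 = -615 (mod 8).
    Reduce coefficients mod 8: 1·t ≡ 1 (mod 8).
    So t ≡ 1 (mod 8).
    Then x = 622 + 969·1 = 1591, valid modulo lcm(969, 8) = 7752: x ≡ 1591 (mod 7752).
Verify against each original: 1591 mod 19 = 14, 1591 mod 3 = 1, 1591 mod 17 = 10, 1591 mod 8 = 7.

x ≡ 1591 (mod 7752).


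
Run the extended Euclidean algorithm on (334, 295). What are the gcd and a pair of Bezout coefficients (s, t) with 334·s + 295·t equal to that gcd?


Euclidean algorithm on (334, 295) — divide until remainder is 0:
  334 = 1 · 295 + 39
  295 = 7 · 39 + 22
  39 = 1 · 22 + 17
  22 = 1 · 17 + 5
  17 = 3 · 5 + 2
  5 = 2 · 2 + 1
  2 = 2 · 1 + 0
gcd(334, 295) = 1.
Track Bezout coefficients alongside the remainders: start with r₀ = 334 = a·1 + b·0 (s = 1, t = 0) and r₁ = 295 = a·0 + b·1 (s = 0, t = 1); each new remainder r_{k+1} = r_{k-1} − q_k·r_k inherits s_{k+1} = s_{k-1} − q_k·s_k, t_{k+1} = t_{k-1} − q_k·t_k, so r_k = a·s_k + b·t_k at every step:
  q = 1: r = 39, s = 1 − 1·0 = 1, t = 0 − 1·1 = -1  (check: 334·1 + 295·(-1) = 39)
  q = 7: r = 22, s = 0 − 7·1 = -7, t = 1 − 7·(-1) = 8  (check: 334·(-7) + 295·8 = 22)
  q = 1: r = 17, s = 1 − 1·(-7) = 8, t = -1 − 1·8 = -9  (check: 334·8 + 295·(-9) = 17)
  q = 1: r = 5, s = -7 − 1·8 = -15, t = 8 − 1·(-9) = 17  (check: 334·(-15) + 295·17 = 5)
  q = 3: r = 2, s = 8 − 3·(-15) = 53, t = -9 − 3·17 = -60  (check: 334·53 + 295·(-60) = 2)
  q = 2: r = 1, s = -15 − 2·53 = -121, t = 17 − 2·(-60) = 137  (check: 334·(-121) + 295·137 = 1)
The row with r = 1 (the gcd) gives the Bezout coefficients s = -121, t = 137.
Result: 334 · (-121) + 295 · (137) = 1.

gcd(334, 295) = 1; s = -121, t = 137 (check: 334·(-121) + 295·137 = 1).


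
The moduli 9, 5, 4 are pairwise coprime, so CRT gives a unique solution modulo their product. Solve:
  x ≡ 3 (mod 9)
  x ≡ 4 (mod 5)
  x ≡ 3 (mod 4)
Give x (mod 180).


Moduli 9, 5, 4 are pairwise coprime; by CRT there is a unique solution modulo M = 9 · 5 · 4 = 180.
Solve pairwise, accumulating the modulus:
  Start with x ≡ 3 (mod 9).
  Combine with x ≡ 4 (mod 5): since gcd(9, 5) = 1, we get a unique residue mod 45.
    Write x = 3 + 9·t and substitute into x ≡ 4 (mod 5): 9·t ≡ 4 − 3 = 1 (mod 5).
    Reduce coefficients mod 5: 4·t ≡ 1 (mod 5).
    The inverse of 4 mod 5 is 4 (since 4·4 = 16 = 3·5 + 1), so t ≡ 4·1 = 4 ≡ 4 (mod 5).
    Then x = 3 + 9·4 = 39, valid modulo lcm(9, 5) = 45: x ≡ 39 (mod 45).
  Combine with x ≡ 3 (mod 4): since gcd(45, 4) = 1, we get a unique residue mod 180.
    Write x = 39 + 45·t and substitute into x ≡ 3 (mod 4): 45·t ≡ 3 − 39 = -36 (mod 4).
    Reduce coefficients mod 4: 1·t ≡ 0 (mod 4).
    So t ≡ 0 (mod 4).
    Then x = 39 + 45·0 = 39, valid modulo lcm(45, 4) = 180: x ≡ 39 (mod 180).
Verify: 39 mod 9 = 3 ✓, 39 mod 5 = 4 ✓, 39 mod 4 = 3 ✓.

x ≡ 39 (mod 180).


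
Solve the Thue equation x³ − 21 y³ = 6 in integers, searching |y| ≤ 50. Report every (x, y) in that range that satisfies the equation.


The equation is x³ - 21y³ = 6. For fixed y, x³ = 21·y³ + 6, so a solution requires the RHS to be a perfect cube.
Strategy: iterate y from -50 to 50, compute RHS = 21·y³ + 6, and check whether it is a (positive or negative) perfect cube.
Check small values of y:
  y = 0: RHS = 6 is not a perfect cube.
  y = 1: RHS = 27 = (3)³ ⇒ x = 3 works.
  y = -1: RHS = -15 is not a perfect cube.
  y = 2: RHS = 174 is not a perfect cube.
  y = -2: RHS = -162 is not a perfect cube.
  y = 3: RHS = 573 is not a perfect cube.
  y = -3: RHS = -561 is not a perfect cube.
Continuing the search up to |y| = 50 finds no further solutions beyond those listed.
Collected solutions: (3, 1).

Solutions (with |y| ≤ 50): (3, 1).


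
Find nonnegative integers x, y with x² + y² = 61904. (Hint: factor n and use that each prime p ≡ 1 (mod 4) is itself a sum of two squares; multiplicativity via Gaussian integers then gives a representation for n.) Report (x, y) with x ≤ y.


Step 1: Factor n = 61904 = 2^4 · 53 · 73.
Step 2: Check the mod-4 condition on each prime factor: 2 = 2 (special); 53 ≡ 1 (mod 4), exponent 1; 73 ≡ 1 (mod 4), exponent 1.
All primes ≡ 3 (mod 4) appear to even exponent (or don't appear), so by the two-squares theorem n IS expressible as a sum of two squares.
Step 3: Build a representation. Group n = k² · m with k = 4 and m = 53 · 73 = 3869 (a product of primes ≡ 1 (mod 4)); a representation of m scales to one of n via (k·x)² + (k·y)² = k²(x² + y²). Each prime p ≡ 1 (mod 4) is itself a sum of two squares; find a² by testing p − a² for a perfect square:
  53: 53 − 1² = 52, 53 − 2² = 49 = 7² ⇒ 53 = 2² + 7².
  73: 73 − 1² = 72, 73 − 2² = 69, 73 − 3² = 64 = 8² ⇒ 73 = 3² + 8².
  Combine using the Brahmagupta–Fibonacci identity (a² + b²)(c² + d²) = (ac − bd)² + (ad + bc)² = (ac + bd)² + (ad − bc)²:
  53 · 73 = 3869: from (2² + 7²)(3² + 8²), take (2·3 − 7·8, 2·8 + 7·3) = (6 − 56, 16 + 21) = (-50, 37); dropping signs (only squares matter) gives (50, 37); check 50² + 37² = 2500 + 1369 = 3869 ✓.
  Scale by k = 4: (4·50, 4·37) = (200, 148).
Step 4: Order so x ≤ y and verify: 148² + 200² = 21904 + 40000 = 61904 = n. ✓

n = 61904 = 148² + 200² (one valid representation with x ≤ y).


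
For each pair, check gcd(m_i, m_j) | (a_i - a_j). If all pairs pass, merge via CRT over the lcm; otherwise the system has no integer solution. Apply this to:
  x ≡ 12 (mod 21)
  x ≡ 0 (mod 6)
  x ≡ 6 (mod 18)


Moduli 21, 6, 18 are not pairwise coprime, so CRT works modulo lcm(m_i) when all pairwise compatibility conditions hold.
Pairwise compatibility: gcd(m_i, m_j) must divide a_i - a_j for every pair.
Merge one congruence at a time:
  Start: x ≡ 12 (mod 21).
  Combine with x ≡ 0 (mod 6): gcd(21, 6) = 3; 0 - 12 = -12, which IS divisible by 3, so compatible.
    Write x = 12 + 21·t and substitute into x ≡ 0 (mod 6): 21·t ≡ 0 − 12 = -12 (mod 6).
    Divide the congruence (and modulus) by g = 3: 7·t ≡ -4 (mod 2).
    Reduce coefficients mod 2: 1·t ≡ 0 (mod 2).
    So t ≡ 0 (mod 2).
    Then x = 12 + 21·0 = 12, valid modulo lcm(21, 6) = 42: x ≡ 12 (mod 42).
  Combine with x ≡ 6 (mod 18): gcd(42, 18) = 6; 6 - 12 = -6, which IS divisible by 6, so compatible.
    Write x = 12 + 42·t and substitute into x ≡ 6 (mod 18): 42·t ≡ 6 − 12 = -6 (mod 18).
    Divide the congruence (and modulus) by g = 6: 7·t ≡ -1 (mod 3).
    Reduce coefficients mod 3: 1·t ≡ 2 (mod 3).
    So t ≡ 2 (mod 3).
    Then x = 12 + 42·2 = 96, valid modulo lcm(42, 18) = 126: x ≡ 96 (mod 126).
Verify: 96 mod 21 = 12, 96 mod 6 = 0, 96 mod 18 = 6.

x ≡ 96 (mod 126).


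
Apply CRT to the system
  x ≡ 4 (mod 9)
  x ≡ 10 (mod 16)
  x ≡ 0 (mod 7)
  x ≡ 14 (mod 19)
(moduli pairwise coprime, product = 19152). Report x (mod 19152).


Product of moduli M = 9 · 16 · 7 · 19 = 19152.
Merge one congruence at a time:
  Start: x ≡ 4 (mod 9).
  Combine with x ≡ 10 (mod 16); new modulus lcm = 144.
    Write x = 4 + 9·t and substitute into x ≡ 10 (mod 16): 9·t ≡ 10 − 4 = 6 (mod 16).
    The inverse of 9 mod 16 is 9 (since 9·9 = 81 = 5·16 + 1), so t ≡ 9·6 = 54 ≡ 6 (mod 16).
    Then x = 4 + 9·6 = 58, valid modulo lcm(9, 16) = 144: x ≡ 58 (mod 144).
  Combine with x ≡ 0 (mod 7); new modulus lcm = 1008.
    Write x = 58 + 144·t and substitute into x ≡ 0 (mod 7): 144·t ≡ 0 − 58 = -58 (mod 7).
    Reduce coefficients mod 7: 4·t ≡ 5 (mod 7).
    The inverse of 4 mod 7 is 2 (since 4·2 = 8 = 1·7 + 1), so t ≡ 2·5 = 10 ≡ 3 (mod 7).
    Then x = 58 + 144·3 = 490, valid modulo lcm(144, 7) = 1008: x ≡ 490 (mod 1008).
  Combine with x ≡ 14 (mod 19); new modulus lcm = 19152.
    Write x = 490 + 1008·t and substitute into x ≡ 14 (mod 19): 1008·t ≡ 14 − 490 = -476 (mod 19).
    Reduce coefficients mod 19: 1·t ≡ 18 (mod 19).
    So t ≡ 18 (mod 19).
    Then x = 490 + 1008·18 = 18634, valid modulo lcm(1008, 19) = 19152: x ≡ 18634 (mod 19152).
Verify against each original: 18634 mod 9 = 4, 18634 mod 16 = 10, 18634 mod 7 = 0, 18634 mod 19 = 14.

x ≡ 18634 (mod 19152).


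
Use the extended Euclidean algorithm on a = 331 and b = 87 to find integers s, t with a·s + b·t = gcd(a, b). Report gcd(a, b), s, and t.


Euclidean algorithm on (331, 87) — divide until remainder is 0:
  331 = 3 · 87 + 70
  87 = 1 · 70 + 17
  70 = 4 · 17 + 2
  17 = 8 · 2 + 1
  2 = 2 · 1 + 0
gcd(331, 87) = 1.
Track Bezout coefficients alongside the remainders: start with r₀ = 331 = a·1 + b·0 (s = 1, t = 0) and r₁ = 87 = a·0 + b·1 (s = 0, t = 1); each new remainder r_{k+1} = r_{k-1} − q_k·r_k inherits s_{k+1} = s_{k-1} − q_k·s_k, t_{k+1} = t_{k-1} − q_k·t_k, so r_k = a·s_k + b·t_k at every step:
  q = 3: r = 70, s = 1 − 3·0 = 1, t = 0 − 3·1 = -3  (check: 331·1 + 87·(-3) = 70)
  q = 1: r = 17, s = 0 − 1·1 = -1, t = 1 − 1·(-3) = 4  (check: 331·(-1) + 87·4 = 17)
  q = 4: r = 2, s = 1 − 4·(-1) = 5, t = -3 − 4·4 = -19  (check: 331·5 + 87·(-19) = 2)
  q = 8: r = 1, s = -1 − 8·5 = -41, t = 4 − 8·(-19) = 156  (check: 331·(-41) + 87·156 = 1)
The row with r = 1 (the gcd) gives the Bezout coefficients s = -41, t = 156.
Result: 331 · (-41) + 87 · (156) = 1.

gcd(331, 87) = 1; s = -41, t = 156 (check: 331·(-41) + 87·156 = 1).


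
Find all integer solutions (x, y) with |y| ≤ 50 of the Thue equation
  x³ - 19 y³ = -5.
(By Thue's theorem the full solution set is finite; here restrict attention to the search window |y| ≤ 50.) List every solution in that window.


The equation is x³ - 19y³ = -5. For fixed y, x³ = 19·y³ − 5, so a solution requires the RHS to be a perfect cube.
Strategy: iterate y from -50 to 50, compute RHS = 19·y³ − 5, and check whether it is a (positive or negative) perfect cube.
Check small values of y:
  y = 0: RHS = -5 is not a perfect cube.
  y = 1: RHS = 14 is not a perfect cube.
  y = -1: RHS = -24 is not a perfect cube.
  y = 2: RHS = 147 is not a perfect cube.
  y = -2: RHS = -157 is not a perfect cube.
  y = 3: RHS = 508 is not a perfect cube.
  y = -3: RHS = -518 is not a perfect cube.
Continuing the search up to |y| = 50 finds no solutions either.
No (x, y) in the scanned range satisfies the equation.

No integer solutions with |y| ≤ 50.


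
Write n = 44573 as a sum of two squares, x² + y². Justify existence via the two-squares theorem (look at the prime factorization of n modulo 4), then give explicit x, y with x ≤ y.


Step 1: Factor n = 44573 = 29^2 · 53.
Step 2: Check the mod-4 condition on each prime factor: 29 ≡ 1 (mod 4), exponent 2; 53 ≡ 1 (mod 4), exponent 1.
All primes ≡ 3 (mod 4) appear to even exponent (or don't appear), so by the two-squares theorem n IS expressible as a sum of two squares.
Step 3: Build a representation. Here n = 29 · 29 · 53 is a product of primes ≡ 1 (mod 4). Each prime p ≡ 1 (mod 4) is itself a sum of two squares; find a² by testing p − a² for a perfect square:
  29: 29 − 1² = 28, 29 − 2² = 25 = 5² ⇒ 29 = 2² + 5².
  53: 53 − 1² = 52, 53 − 2² = 49 = 7² ⇒ 53 = 2² + 7².
  Combine using the Brahmagupta–Fibonacci identity (a² + b²)(c² + d²) = (ac − bd)² + (ad + bc)² = (ac + bd)² + (ad − bc)²:
  29 · 29 = 841: from (2² + 5²)(2² + 5²), take (2·2 − 5·5, 2·5 + 5·2) = (4 − 25, 10 + 10) = (-21, 20); dropping signs (only squares matter) gives (21, 20); check 21² + 20² = 441 + 400 = 841 ✓.
  841 · 53 = 44573: from (21² + 20²)(2² + 7²), take (21·2 − 20·7, 21·7 + 20·2) = (42 − 140, 147 + 40) = (-98, 187); dropping signs (only squares matter) gives (98, 187); check 98² + 187² = 9604 + 34969 = 44573 ✓.
Step 4: Order so x ≤ y and verify: 98² + 187² = 9604 + 34969 = 44573 = n. ✓

n = 44573 = 98² + 187² (one valid representation with x ≤ y).


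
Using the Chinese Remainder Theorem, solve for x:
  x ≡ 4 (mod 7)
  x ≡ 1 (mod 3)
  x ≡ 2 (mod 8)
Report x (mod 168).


Moduli 7, 3, 8 are pairwise coprime; by CRT there is a unique solution modulo M = 7 · 3 · 8 = 168.
Solve pairwise, accumulating the modulus:
  Start with x ≡ 4 (mod 7).
  Combine with x ≡ 1 (mod 3): since gcd(7, 3) = 1, we get a unique residue mod 21.
    Write x = 4 + 7·t and substitute into x ≡ 1 (mod 3): 7·t ≡ 1 − 4 = -3 (mod 3).
    Reduce coefficients mod 3: 1·t ≡ 0 (mod 3).
    So t ≡ 0 (mod 3).
    Then x = 4 + 7·0 = 4, valid modulo lcm(7, 3) = 21: x ≡ 4 (mod 21).
  Combine with x ≡ 2 (mod 8): since gcd(21, 8) = 1, we get a unique residue mod 168.
    Write x = 4 + 21·t and substitute into x ≡ 2 (mod 8): 21·t ≡ 2 − 4 = -2 (mod 8).
    Reduce coefficients mod 8: 5·t ≡ 6 (mod 8).
    The inverse of 5 mod 8 is 5 (since 5·5 = 25 = 3·8 + 1), so t ≡ 5·6 = 30 ≡ 6 (mod 8).
    Then x = 4 + 21·6 = 130, valid modulo lcm(21, 8) = 168: x ≡ 130 (mod 168).
Verify: 130 mod 7 = 4 ✓, 130 mod 3 = 1 ✓, 130 mod 8 = 2 ✓.

x ≡ 130 (mod 168).


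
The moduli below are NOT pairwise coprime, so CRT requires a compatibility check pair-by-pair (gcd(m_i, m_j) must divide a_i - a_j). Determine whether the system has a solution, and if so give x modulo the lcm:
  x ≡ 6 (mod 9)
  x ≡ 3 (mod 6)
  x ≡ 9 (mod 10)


Moduli 9, 6, 10 are not pairwise coprime, so CRT works modulo lcm(m_i) when all pairwise compatibility conditions hold.
Pairwise compatibility: gcd(m_i, m_j) must divide a_i - a_j for every pair.
Merge one congruence at a time:
  Start: x ≡ 6 (mod 9).
  Combine with x ≡ 3 (mod 6): gcd(9, 6) = 3; 3 - 6 = -3, which IS divisible by 3, so compatible.
    Write x = 6 + 9·t and substitute into x ≡ 3 (mod 6): 9·t ≡ 3 − 6 = -3 (mod 6).
    Divide the congruence (and modulus) by g = 3: 3·t ≡ -1 (mod 2).
    Reduce coefficients mod 2: 1·t ≡ 1 (mod 2).
    So t ≡ 1 (mod 2).
    Then x = 6 + 9·1 = 15, valid modulo lcm(9, 6) = 18: x ≡ 15 (mod 18).
  Combine with x ≡ 9 (mod 10): gcd(18, 10) = 2; 9 - 15 = -6, which IS divisible by 2, so compatible.
    Write x = 15 + 18·t and substitute into x ≡ 9 (mod 10): 18·t ≡ 9 − 15 = -6 (mod 10).
    Divide the congruence (and modulus) by g = 2: 9·t ≡ -3 (mod 5).
    Reduce coefficients mod 5: 4·t ≡ 2 (mod 5).
    The inverse of 4 mod 5 is 4 (since 4·4 = 16 = 3·5 + 1), so t ≡ 4·2 = 8 ≡ 3 (mod 5).
    Then x = 15 + 18·3 = 69, valid modulo lcm(18, 10) = 90: x ≡ 69 (mod 90).
Verify: 69 mod 9 = 6, 69 mod 6 = 3, 69 mod 10 = 9.

x ≡ 69 (mod 90).


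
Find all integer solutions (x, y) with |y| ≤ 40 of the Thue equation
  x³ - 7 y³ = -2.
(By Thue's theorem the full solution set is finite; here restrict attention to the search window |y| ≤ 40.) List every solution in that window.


The equation is x³ - 7y³ = -2. For fixed y, x³ = 7·y³ − 2, so a solution requires the RHS to be a perfect cube.
Strategy: iterate y from -40 to 40, compute RHS = 7·y³ − 2, and check whether it is a (positive or negative) perfect cube.
Check small values of y:
  y = 0: RHS = -2 is not a perfect cube.
  y = 1: RHS = 5 is not a perfect cube.
  y = -1: RHS = -9 is not a perfect cube.
  y = 2: RHS = 54 is not a perfect cube.
  y = -2: RHS = -58 is not a perfect cube.
  y = 3: RHS = 187 is not a perfect cube.
  y = -3: RHS = -191 is not a perfect cube.
Continuing the search up to |y| = 40 finds no solutions either.
No (x, y) in the scanned range satisfies the equation.

No integer solutions with |y| ≤ 40.


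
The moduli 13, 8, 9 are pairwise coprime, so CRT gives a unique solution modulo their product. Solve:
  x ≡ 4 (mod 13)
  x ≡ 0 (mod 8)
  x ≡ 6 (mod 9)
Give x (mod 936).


Moduli 13, 8, 9 are pairwise coprime; by CRT there is a unique solution modulo M = 13 · 8 · 9 = 936.
Solve pairwise, accumulating the modulus:
  Start with x ≡ 4 (mod 13).
  Combine with x ≡ 0 (mod 8): since gcd(13, 8) = 1, we get a unique residue mod 104.
    Write x = 4 + 13·t and substitute into x ≡ 0 (mod 8): 13·t ≡ 0 − 4 = -4 (mod 8).
    Reduce coefficients mod 8: 5·t ≡ 4 (mod 8).
    The inverse of 5 mod 8 is 5 (since 5·5 = 25 = 3·8 + 1), so t ≡ 5·4 = 20 ≡ 4 (mod 8).
    Then x = 4 + 13·4 = 56, valid modulo lcm(13, 8) = 104: x ≡ 56 (mod 104).
  Combine with x ≡ 6 (mod 9): since gcd(104, 9) = 1, we get a unique residue mod 936.
    Write x = 56 + 104·t and substitute into x ≡ 6 (mod 9): 104·t ≡ 6 − 56 = -50 (mod 9).
    Reduce coefficients mod 9: 5·t ≡ 4 (mod 9).
    The inverse of 5 mod 9 is 2 (since 5·2 = 10 = 1·9 + 1), so t ≡ 2·4 = 8 ≡ 8 (mod 9).
    Then x = 56 + 104·8 = 888, valid modulo lcm(104, 9) = 936: x ≡ 888 (mod 936).
Verify: 888 mod 13 = 4 ✓, 888 mod 8 = 0 ✓, 888 mod 9 = 6 ✓.

x ≡ 888 (mod 936).
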